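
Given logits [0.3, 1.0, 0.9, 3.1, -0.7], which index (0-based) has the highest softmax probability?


Softmax is a monotonic transformation, so it preserves the argmax.
We need to find the index of the maximum logit.
Index 0: 0.3
Index 1: 1.0
Index 2: 0.9
Index 3: 3.1
Index 4: -0.7
Maximum logit = 3.1 at index 3

3


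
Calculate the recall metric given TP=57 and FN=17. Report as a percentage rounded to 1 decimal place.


Recall = TP / (TP + FN) * 100
= 57 / (57 + 17)
= 57 / 74
= 0.7703
= 77.0%

77.0


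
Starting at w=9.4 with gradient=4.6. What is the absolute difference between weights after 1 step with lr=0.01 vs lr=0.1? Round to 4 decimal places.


With lr=0.01: w_new = 9.4 - 0.01 * 4.6 = 9.354
With lr=0.1: w_new = 9.4 - 0.1 * 4.6 = 8.94
Absolute difference = |9.354 - 8.94|
= 0.4140

0.4140


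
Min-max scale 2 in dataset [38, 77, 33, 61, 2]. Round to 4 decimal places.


Min = 2, Max = 77
Range = 77 - 2 = 75
Scaled = (x - min) / (max - min)
= (2 - 2) / 75
= 0 / 75
= 0.0000

0.0000


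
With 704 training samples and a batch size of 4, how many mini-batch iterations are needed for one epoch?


Iterations per epoch = dataset_size / batch_size
= 704 / 4
= 176

176


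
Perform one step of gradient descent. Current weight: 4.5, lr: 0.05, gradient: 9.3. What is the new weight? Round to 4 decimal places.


w_new = w_old - lr * gradient
= 4.5 - 0.05 * 9.3
= 4.5 - (0.465)
= 4.0350

4.0350


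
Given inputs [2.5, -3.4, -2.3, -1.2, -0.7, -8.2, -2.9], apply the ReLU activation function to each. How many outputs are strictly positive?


ReLU(x) = max(0, x) for each element:
ReLU(2.5) = 2.5
ReLU(-3.4) = 0
ReLU(-2.3) = 0
ReLU(-1.2) = 0
ReLU(-0.7) = 0
ReLU(-8.2) = 0
ReLU(-2.9) = 0
Active neurons (>0): 1

1


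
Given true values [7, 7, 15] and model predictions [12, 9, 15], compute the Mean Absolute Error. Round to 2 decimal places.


Absolute errors: [5, 2, 0]
Sum of absolute errors = 7
MAE = 7 / 3 = 2.33

2.33


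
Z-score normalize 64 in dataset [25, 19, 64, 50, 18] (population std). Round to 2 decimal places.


Mean = (25 + 19 + 64 + 50 + 18) / 5 = 35.2
Variance = sum((x_i - mean)^2) / n = 342.16
Std = sqrt(342.16) = 18.4976
Z = (x - mean) / std
= (64 - 35.2) / 18.4976
= 28.8 / 18.4976
= 1.56

1.56


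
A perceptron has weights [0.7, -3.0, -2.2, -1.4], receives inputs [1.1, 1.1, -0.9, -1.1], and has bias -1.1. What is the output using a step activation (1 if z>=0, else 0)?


z = w . x + b
= 0.7*1.1 + -3.0*1.1 + -2.2*-0.9 + -1.4*-1.1 + -1.1
= 0.77 + -3.3 + 1.98 + 1.54 + -1.1
= 0.99 + -1.1
= -0.11
Since z = -0.11 < 0, output = 0

0


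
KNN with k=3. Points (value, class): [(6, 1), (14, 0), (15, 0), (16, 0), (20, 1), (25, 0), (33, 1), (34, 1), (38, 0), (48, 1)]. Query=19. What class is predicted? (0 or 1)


Distances from query 19:
Point 20 (class 1): distance = 1
Point 16 (class 0): distance = 3
Point 15 (class 0): distance = 4
K=3 nearest neighbors: classes = [1, 0, 0]
Votes for class 1: 1 / 3
Majority vote => class 0

0


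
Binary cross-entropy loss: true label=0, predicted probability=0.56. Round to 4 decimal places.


For y=0: Loss = -log(1-p)
= -log(1 - 0.56)
= -log(0.44)
= -(-0.821)
= 0.8210

0.8210


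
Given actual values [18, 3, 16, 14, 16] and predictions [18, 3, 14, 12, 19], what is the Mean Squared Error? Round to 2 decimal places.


Differences: [0, 0, 2, 2, -3]
Squared errors: [0, 0, 4, 4, 9]
Sum of squared errors = 17
MSE = 17 / 5 = 3.40

3.40


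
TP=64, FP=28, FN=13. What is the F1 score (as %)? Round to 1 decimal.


Precision = TP / (TP + FP) = 64 / 92 = 0.6957
Recall = TP / (TP + FN) = 64 / 77 = 0.8312
F1 = 2 * P * R / (P + R)
= 2 * 0.6957 * 0.8312 / (0.6957 + 0.8312)
= 1.1564 / 1.5268
= 0.7574
As percentage: 75.7%

75.7


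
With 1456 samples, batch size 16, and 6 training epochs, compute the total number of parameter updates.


Iterations per epoch = 1456 / 16 = 91
Total updates = iterations_per_epoch * epochs
= 91 * 6
= 546

546


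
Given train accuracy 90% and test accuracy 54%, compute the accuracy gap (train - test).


Gap = train_accuracy - test_accuracy
= 90 - 54
= 36%
This large gap strongly indicates overfitting.

36


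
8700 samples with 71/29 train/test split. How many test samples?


Train samples = 8700 * 71% = 6177
Test samples = 8700 - 6177
= 2523

2523


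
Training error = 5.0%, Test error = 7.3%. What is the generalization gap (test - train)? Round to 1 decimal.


Generalization gap = test_error - train_error
= 7.3 - 5.0
= 2.3%
A moderate gap.

2.3


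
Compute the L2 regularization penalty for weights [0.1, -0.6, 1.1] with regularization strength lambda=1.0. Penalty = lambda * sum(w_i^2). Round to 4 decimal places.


Squaring each weight:
0.1^2 = 0.01
(-0.6)^2 = 0.36
1.1^2 = 1.21
Sum of squares = 1.58
Penalty = 1.0 * 1.58 = 1.5800

1.5800


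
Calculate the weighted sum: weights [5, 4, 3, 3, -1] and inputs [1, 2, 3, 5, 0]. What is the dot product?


Element-wise products:
5 * 1 = 5
4 * 2 = 8
3 * 3 = 9
3 * 5 = 15
-1 * 0 = 0
Sum = 5 + 8 + 9 + 15 + 0
= 37

37


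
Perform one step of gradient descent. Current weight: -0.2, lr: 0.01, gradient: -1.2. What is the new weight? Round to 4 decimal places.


w_new = w_old - lr * gradient
= -0.2 - 0.01 * -1.2
= -0.2 - (-0.012)
= -0.1880

-0.1880


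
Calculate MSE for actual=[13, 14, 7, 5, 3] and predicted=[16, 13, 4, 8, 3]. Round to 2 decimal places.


Differences: [-3, 1, 3, -3, 0]
Squared errors: [9, 1, 9, 9, 0]
Sum of squared errors = 28
MSE = 28 / 5 = 5.60

5.60


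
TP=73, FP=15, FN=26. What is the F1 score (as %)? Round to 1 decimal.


Precision = TP / (TP + FP) = 73 / 88 = 0.8295
Recall = TP / (TP + FN) = 73 / 99 = 0.7374
F1 = 2 * P * R / (P + R)
= 2 * 0.8295 * 0.7374 / (0.8295 + 0.7374)
= 1.2234 / 1.5669
= 0.7807
As percentage: 78.1%

78.1


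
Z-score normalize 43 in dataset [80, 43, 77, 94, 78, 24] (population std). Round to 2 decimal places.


Mean = (80 + 43 + 77 + 94 + 78 + 24) / 6 = 66.0
Variance = sum((x_i - mean)^2) / n = 589.6667
Std = sqrt(589.6667) = 24.2831
Z = (x - mean) / std
= (43 - 66.0) / 24.2831
= -23.0 / 24.2831
= -0.95

-0.95


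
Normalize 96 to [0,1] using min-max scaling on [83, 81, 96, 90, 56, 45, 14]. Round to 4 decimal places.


Min = 14, Max = 96
Range = 96 - 14 = 82
Scaled = (x - min) / (max - min)
= (96 - 14) / 82
= 82 / 82
= 1.0000

1.0000


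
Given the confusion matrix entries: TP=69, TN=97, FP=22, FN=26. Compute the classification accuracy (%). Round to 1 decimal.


Accuracy = (TP + TN) / (TP + TN + FP + FN) * 100
= (69 + 97) / (69 + 97 + 22 + 26)
= 166 / 214
= 0.7757
= 77.6%

77.6


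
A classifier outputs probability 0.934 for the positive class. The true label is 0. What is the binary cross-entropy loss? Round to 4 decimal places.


For y=0: Loss = -log(1-p)
= -log(1 - 0.934)
= -log(0.066)
= -(-2.7181)
= 2.7181

2.7181


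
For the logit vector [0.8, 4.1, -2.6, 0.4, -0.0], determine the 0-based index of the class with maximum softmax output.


Softmax is a monotonic transformation, so it preserves the argmax.
We need to find the index of the maximum logit.
Index 0: 0.8
Index 1: 4.1
Index 2: -2.6
Index 3: 0.4
Index 4: -0.0
Maximum logit = 4.1 at index 1

1


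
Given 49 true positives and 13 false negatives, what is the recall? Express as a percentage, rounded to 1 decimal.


Recall = TP / (TP + FN) * 100
= 49 / (49 + 13)
= 49 / 62
= 0.7903
= 79.0%

79.0


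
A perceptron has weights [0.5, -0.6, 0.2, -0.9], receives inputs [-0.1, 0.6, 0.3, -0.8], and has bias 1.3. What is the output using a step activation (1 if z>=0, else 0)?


z = w . x + b
= 0.5*-0.1 + -0.6*0.6 + 0.2*0.3 + -0.9*-0.8 + 1.3
= -0.05 + -0.36 + 0.06 + 0.72 + 1.3
= 0.37 + 1.3
= 1.67
Since z = 1.67 >= 0, output = 1

1


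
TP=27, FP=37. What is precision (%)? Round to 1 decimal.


Precision = TP / (TP + FP) * 100
= 27 / (27 + 37)
= 27 / 64
= 0.4219
= 42.2%

42.2


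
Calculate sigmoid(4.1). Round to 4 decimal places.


sigmoid(z) = 1 / (1 + exp(-z))
exp(-(4.1)) = exp(-4.1) = 0.0166
1 + 0.0166 = 1.0166
1 / 1.0166 = 0.9837

0.9837


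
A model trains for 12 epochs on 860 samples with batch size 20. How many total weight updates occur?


Iterations per epoch = 860 / 20 = 43
Total updates = iterations_per_epoch * epochs
= 43 * 12
= 516

516


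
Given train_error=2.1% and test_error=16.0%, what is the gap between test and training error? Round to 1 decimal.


Generalization gap = test_error - train_error
= 16.0 - 2.1
= 13.9%
A large gap suggests overfitting.

13.9


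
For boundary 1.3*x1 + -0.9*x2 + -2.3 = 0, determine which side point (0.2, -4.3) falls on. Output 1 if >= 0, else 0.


Compute 1.3 * 0.2 + -0.9 * -4.3 + -2.3
= 0.26 + 3.87 + -2.3
= 1.83
Since 1.83 >= 0, the point is on the positive side.

1


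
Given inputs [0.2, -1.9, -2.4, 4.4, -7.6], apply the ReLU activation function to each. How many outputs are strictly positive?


ReLU(x) = max(0, x) for each element:
ReLU(0.2) = 0.2
ReLU(-1.9) = 0
ReLU(-2.4) = 0
ReLU(4.4) = 4.4
ReLU(-7.6) = 0
Active neurons (>0): 2

2


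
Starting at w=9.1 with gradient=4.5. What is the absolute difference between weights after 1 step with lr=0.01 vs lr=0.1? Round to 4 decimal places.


With lr=0.01: w_new = 9.1 - 0.01 * 4.5 = 9.055
With lr=0.1: w_new = 9.1 - 0.1 * 4.5 = 8.65
Absolute difference = |9.055 - 8.65|
= 0.4050

0.4050


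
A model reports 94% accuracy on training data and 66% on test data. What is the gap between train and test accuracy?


Gap = train_accuracy - test_accuracy
= 94 - 66
= 28%
This large gap strongly indicates overfitting.

28


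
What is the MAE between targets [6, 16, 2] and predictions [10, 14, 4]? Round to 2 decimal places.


Absolute errors: [4, 2, 2]
Sum of absolute errors = 8
MAE = 8 / 3 = 2.67

2.67


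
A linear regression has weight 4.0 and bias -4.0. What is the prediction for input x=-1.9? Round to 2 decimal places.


y = 4.0 * -1.9 + (-4.0)
= -7.6 + (-4.0)
= -11.60

-11.60


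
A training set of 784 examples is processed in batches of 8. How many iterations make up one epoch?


Iterations per epoch = dataset_size / batch_size
= 784 / 8
= 98

98


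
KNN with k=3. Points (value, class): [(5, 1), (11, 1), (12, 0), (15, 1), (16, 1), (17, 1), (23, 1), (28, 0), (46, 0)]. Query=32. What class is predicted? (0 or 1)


Distances from query 32:
Point 28 (class 0): distance = 4
Point 23 (class 1): distance = 9
Point 46 (class 0): distance = 14
K=3 nearest neighbors: classes = [0, 1, 0]
Votes for class 1: 1 / 3
Majority vote => class 0

0


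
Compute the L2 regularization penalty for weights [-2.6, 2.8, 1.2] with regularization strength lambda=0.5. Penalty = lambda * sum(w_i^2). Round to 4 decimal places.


Squaring each weight:
(-2.6)^2 = 6.76
2.8^2 = 7.84
1.2^2 = 1.44
Sum of squares = 16.04
Penalty = 0.5 * 16.04 = 8.0200

8.0200


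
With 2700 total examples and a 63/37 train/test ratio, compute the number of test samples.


Train samples = 2700 * 63% = 1701
Test samples = 2700 - 1701
= 999

999


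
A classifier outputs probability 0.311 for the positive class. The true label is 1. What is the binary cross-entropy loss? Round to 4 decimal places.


For y=1: Loss = -log(p)
= -log(0.311)
= -(-1.168)
= 1.1680

1.1680


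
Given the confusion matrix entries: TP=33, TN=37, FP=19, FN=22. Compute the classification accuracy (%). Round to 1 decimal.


Accuracy = (TP + TN) / (TP + TN + FP + FN) * 100
= (33 + 37) / (33 + 37 + 19 + 22)
= 70 / 111
= 0.6306
= 63.1%

63.1


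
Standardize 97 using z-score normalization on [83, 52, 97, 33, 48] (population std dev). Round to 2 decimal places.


Mean = (83 + 52 + 97 + 33 + 48) / 5 = 62.6
Variance = sum((x_i - mean)^2) / n = 560.24
Std = sqrt(560.24) = 23.6694
Z = (x - mean) / std
= (97 - 62.6) / 23.6694
= 34.4 / 23.6694
= 1.45

1.45


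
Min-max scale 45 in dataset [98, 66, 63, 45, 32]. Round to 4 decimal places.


Min = 32, Max = 98
Range = 98 - 32 = 66
Scaled = (x - min) / (max - min)
= (45 - 32) / 66
= 13 / 66
= 0.1970

0.1970


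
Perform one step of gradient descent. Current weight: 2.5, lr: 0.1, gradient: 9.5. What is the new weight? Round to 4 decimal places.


w_new = w_old - lr * gradient
= 2.5 - 0.1 * 9.5
= 2.5 - (0.95)
= 1.5500

1.5500


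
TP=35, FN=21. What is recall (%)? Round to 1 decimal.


Recall = TP / (TP + FN) * 100
= 35 / (35 + 21)
= 35 / 56
= 0.625
= 62.5%

62.5


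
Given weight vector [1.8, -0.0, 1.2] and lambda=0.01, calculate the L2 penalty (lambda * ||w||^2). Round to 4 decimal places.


Squaring each weight:
1.8^2 = 3.24
(-0.0)^2 = 0.0
1.2^2 = 1.44
Sum of squares = 4.68
Penalty = 0.01 * 4.68 = 0.0468

0.0468


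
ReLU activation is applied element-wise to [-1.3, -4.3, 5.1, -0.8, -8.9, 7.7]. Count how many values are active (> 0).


ReLU(x) = max(0, x) for each element:
ReLU(-1.3) = 0
ReLU(-4.3) = 0
ReLU(5.1) = 5.1
ReLU(-0.8) = 0
ReLU(-8.9) = 0
ReLU(7.7) = 7.7
Active neurons (>0): 2

2


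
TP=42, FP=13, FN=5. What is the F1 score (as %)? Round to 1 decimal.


Precision = TP / (TP + FP) = 42 / 55 = 0.7636
Recall = TP / (TP + FN) = 42 / 47 = 0.8936
F1 = 2 * P * R / (P + R)
= 2 * 0.7636 * 0.8936 / (0.7636 + 0.8936)
= 1.3648 / 1.6573
= 0.8235
As percentage: 82.4%

82.4


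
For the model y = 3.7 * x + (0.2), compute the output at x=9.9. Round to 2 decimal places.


y = 3.7 * 9.9 + (0.2)
= 36.63 + (0.2)
= 36.83

36.83


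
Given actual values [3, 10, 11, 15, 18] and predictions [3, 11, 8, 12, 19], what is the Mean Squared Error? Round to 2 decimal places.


Differences: [0, -1, 3, 3, -1]
Squared errors: [0, 1, 9, 9, 1]
Sum of squared errors = 20
MSE = 20 / 5 = 4.00

4.00


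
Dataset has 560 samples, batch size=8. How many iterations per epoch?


Iterations per epoch = dataset_size / batch_size
= 560 / 8
= 70

70


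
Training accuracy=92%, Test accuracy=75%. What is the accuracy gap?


Gap = train_accuracy - test_accuracy
= 92 - 75
= 17%
This gap suggests the model is overfitting.

17


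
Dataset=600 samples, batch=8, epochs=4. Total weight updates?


Iterations per epoch = 600 / 8 = 75
Total updates = iterations_per_epoch * epochs
= 75 * 4
= 300

300


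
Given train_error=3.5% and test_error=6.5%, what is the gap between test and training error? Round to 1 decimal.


Generalization gap = test_error - train_error
= 6.5 - 3.5
= 3.0%
A moderate gap.

3.0


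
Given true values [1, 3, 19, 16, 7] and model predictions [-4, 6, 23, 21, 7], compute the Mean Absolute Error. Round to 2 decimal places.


Absolute errors: [5, 3, 4, 5, 0]
Sum of absolute errors = 17
MAE = 17 / 5 = 3.40

3.40


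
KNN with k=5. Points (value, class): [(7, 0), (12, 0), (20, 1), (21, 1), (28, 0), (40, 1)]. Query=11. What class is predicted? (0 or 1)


Distances from query 11:
Point 12 (class 0): distance = 1
Point 7 (class 0): distance = 4
Point 20 (class 1): distance = 9
Point 21 (class 1): distance = 10
Point 28 (class 0): distance = 17
K=5 nearest neighbors: classes = [0, 0, 1, 1, 0]
Votes for class 1: 2 / 5
Majority vote => class 0

0


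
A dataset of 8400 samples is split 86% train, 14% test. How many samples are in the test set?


Train samples = 8400 * 86% = 7224
Test samples = 8400 - 7224
= 1176

1176


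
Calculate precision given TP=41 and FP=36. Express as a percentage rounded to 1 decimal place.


Precision = TP / (TP + FP) * 100
= 41 / (41 + 36)
= 41 / 77
= 0.5325
= 53.2%

53.2


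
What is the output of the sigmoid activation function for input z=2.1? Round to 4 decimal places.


sigmoid(z) = 1 / (1 + exp(-z))
exp(-(2.1)) = exp(-2.1) = 0.1225
1 + 0.1225 = 1.1225
1 / 1.1225 = 0.8909

0.8909


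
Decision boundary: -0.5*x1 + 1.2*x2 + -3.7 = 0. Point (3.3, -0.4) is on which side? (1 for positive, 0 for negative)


Compute -0.5 * 3.3 + 1.2 * -0.4 + -3.7
= -1.65 + -0.48 + -3.7
= -5.83
Since -5.83 < 0, the point is on the negative side.

0


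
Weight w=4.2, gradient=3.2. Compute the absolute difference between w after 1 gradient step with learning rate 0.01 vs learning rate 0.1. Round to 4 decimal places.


With lr=0.01: w_new = 4.2 - 0.01 * 3.2 = 4.168
With lr=0.1: w_new = 4.2 - 0.1 * 3.2 = 3.88
Absolute difference = |4.168 - 3.88|
= 0.2880

0.2880


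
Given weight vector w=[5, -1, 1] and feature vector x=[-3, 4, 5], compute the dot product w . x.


Element-wise products:
5 * -3 = -15
-1 * 4 = -4
1 * 5 = 5
Sum = -15 + -4 + 5
= -14

-14


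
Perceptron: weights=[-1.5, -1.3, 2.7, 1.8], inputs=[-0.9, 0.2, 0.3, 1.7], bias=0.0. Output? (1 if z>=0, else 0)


z = w . x + b
= -1.5*-0.9 + -1.3*0.2 + 2.7*0.3 + 1.8*1.7 + 0.0
= 1.35 + -0.26 + 0.81 + 3.06 + 0.0
= 4.96 + 0.0
= 4.96
Since z = 4.96 >= 0, output = 1

1


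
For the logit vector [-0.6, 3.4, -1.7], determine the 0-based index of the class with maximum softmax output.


Softmax is a monotonic transformation, so it preserves the argmax.
We need to find the index of the maximum logit.
Index 0: -0.6
Index 1: 3.4
Index 2: -1.7
Maximum logit = 3.4 at index 1

1


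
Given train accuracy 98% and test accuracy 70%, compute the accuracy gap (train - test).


Gap = train_accuracy - test_accuracy
= 98 - 70
= 28%
This large gap strongly indicates overfitting.

28


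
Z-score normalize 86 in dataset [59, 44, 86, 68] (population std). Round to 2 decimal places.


Mean = (59 + 44 + 86 + 68) / 4 = 64.25
Variance = sum((x_i - mean)^2) / n = 231.1875
Std = sqrt(231.1875) = 15.2049
Z = (x - mean) / std
= (86 - 64.25) / 15.2049
= 21.75 / 15.2049
= 1.43

1.43


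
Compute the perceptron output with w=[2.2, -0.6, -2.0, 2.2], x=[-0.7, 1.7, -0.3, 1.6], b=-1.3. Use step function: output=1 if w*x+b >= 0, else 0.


z = w . x + b
= 2.2*-0.7 + -0.6*1.7 + -2.0*-0.3 + 2.2*1.6 + -1.3
= -1.54 + -1.02 + 0.6 + 3.52 + -1.3
= 1.56 + -1.3
= 0.26
Since z = 0.26 >= 0, output = 1

1


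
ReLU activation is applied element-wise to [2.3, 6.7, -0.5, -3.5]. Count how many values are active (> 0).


ReLU(x) = max(0, x) for each element:
ReLU(2.3) = 2.3
ReLU(6.7) = 6.7
ReLU(-0.5) = 0
ReLU(-3.5) = 0
Active neurons (>0): 2

2


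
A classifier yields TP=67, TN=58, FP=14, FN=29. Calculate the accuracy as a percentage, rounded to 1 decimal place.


Accuracy = (TP + TN) / (TP + TN + FP + FN) * 100
= (67 + 58) / (67 + 58 + 14 + 29)
= 125 / 168
= 0.744
= 74.4%

74.4


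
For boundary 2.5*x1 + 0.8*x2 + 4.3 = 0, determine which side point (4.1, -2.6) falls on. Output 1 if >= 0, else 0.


Compute 2.5 * 4.1 + 0.8 * -2.6 + 4.3
= 10.25 + -2.08 + 4.3
= 12.47
Since 12.47 >= 0, the point is on the positive side.

1


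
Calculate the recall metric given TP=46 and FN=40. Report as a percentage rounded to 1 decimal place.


Recall = TP / (TP + FN) * 100
= 46 / (46 + 40)
= 46 / 86
= 0.5349
= 53.5%

53.5


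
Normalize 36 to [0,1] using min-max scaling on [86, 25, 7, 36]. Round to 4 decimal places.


Min = 7, Max = 86
Range = 86 - 7 = 79
Scaled = (x - min) / (max - min)
= (36 - 7) / 79
= 29 / 79
= 0.3671

0.3671


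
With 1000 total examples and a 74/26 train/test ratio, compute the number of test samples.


Train samples = 1000 * 74% = 740
Test samples = 1000 - 740
= 260

260


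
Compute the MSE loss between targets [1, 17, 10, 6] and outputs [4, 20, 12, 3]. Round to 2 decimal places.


Differences: [-3, -3, -2, 3]
Squared errors: [9, 9, 4, 9]
Sum of squared errors = 31
MSE = 31 / 4 = 7.75

7.75


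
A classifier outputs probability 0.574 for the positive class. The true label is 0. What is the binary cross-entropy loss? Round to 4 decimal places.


For y=0: Loss = -log(1-p)
= -log(1 - 0.574)
= -log(0.426)
= -(-0.8533)
= 0.8533

0.8533


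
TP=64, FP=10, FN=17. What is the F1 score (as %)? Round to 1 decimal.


Precision = TP / (TP + FP) = 64 / 74 = 0.8649
Recall = TP / (TP + FN) = 64 / 81 = 0.7901
F1 = 2 * P * R / (P + R)
= 2 * 0.8649 * 0.7901 / (0.8649 + 0.7901)
= 1.3667 / 1.655
= 0.8258
As percentage: 82.6%

82.6


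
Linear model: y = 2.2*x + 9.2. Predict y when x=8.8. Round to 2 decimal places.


y = 2.2 * 8.8 + (9.2)
= 19.36 + (9.2)
= 28.56

28.56


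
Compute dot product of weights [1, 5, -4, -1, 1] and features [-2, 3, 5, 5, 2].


Element-wise products:
1 * -2 = -2
5 * 3 = 15
-4 * 5 = -20
-1 * 5 = -5
1 * 2 = 2
Sum = -2 + 15 + -20 + -5 + 2
= -10

-10


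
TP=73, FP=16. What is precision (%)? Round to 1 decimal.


Precision = TP / (TP + FP) * 100
= 73 / (73 + 16)
= 73 / 89
= 0.8202
= 82.0%

82.0


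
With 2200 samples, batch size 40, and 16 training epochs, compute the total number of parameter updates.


Iterations per epoch = 2200 / 40 = 55
Total updates = iterations_per_epoch * epochs
= 55 * 16
= 880

880


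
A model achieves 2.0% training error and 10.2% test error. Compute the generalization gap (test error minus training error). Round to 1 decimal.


Generalization gap = test_error - train_error
= 10.2 - 2.0
= 8.2%
A moderate gap.

8.2


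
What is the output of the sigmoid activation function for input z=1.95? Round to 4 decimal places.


sigmoid(z) = 1 / (1 + exp(-z))
exp(-(1.95)) = exp(-1.95) = 0.1423
1 + 0.1423 = 1.1423
1 / 1.1423 = 0.8754

0.8754


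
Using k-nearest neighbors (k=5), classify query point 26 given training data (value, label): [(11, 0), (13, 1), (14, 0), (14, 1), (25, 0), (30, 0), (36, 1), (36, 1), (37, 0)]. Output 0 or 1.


Distances from query 26:
Point 25 (class 0): distance = 1
Point 30 (class 0): distance = 4
Point 36 (class 1): distance = 10
Point 36 (class 1): distance = 10
Point 37 (class 0): distance = 11
K=5 nearest neighbors: classes = [0, 0, 1, 1, 0]
Votes for class 1: 2 / 5
Majority vote => class 0

0


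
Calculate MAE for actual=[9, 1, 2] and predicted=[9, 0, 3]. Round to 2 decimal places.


Absolute errors: [0, 1, 1]
Sum of absolute errors = 2
MAE = 2 / 3 = 0.67

0.67


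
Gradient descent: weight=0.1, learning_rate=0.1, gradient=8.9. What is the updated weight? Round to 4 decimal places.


w_new = w_old - lr * gradient
= 0.1 - 0.1 * 8.9
= 0.1 - (0.89)
= -0.7900

-0.7900


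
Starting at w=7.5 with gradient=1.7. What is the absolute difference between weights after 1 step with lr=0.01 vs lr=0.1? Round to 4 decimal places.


With lr=0.01: w_new = 7.5 - 0.01 * 1.7 = 7.483
With lr=0.1: w_new = 7.5 - 0.1 * 1.7 = 7.33
Absolute difference = |7.483 - 7.33|
= 0.1530

0.1530


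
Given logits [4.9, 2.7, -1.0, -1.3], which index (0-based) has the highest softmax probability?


Softmax is a monotonic transformation, so it preserves the argmax.
We need to find the index of the maximum logit.
Index 0: 4.9
Index 1: 2.7
Index 2: -1.0
Index 3: -1.3
Maximum logit = 4.9 at index 0

0


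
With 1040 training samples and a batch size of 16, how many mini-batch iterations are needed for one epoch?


Iterations per epoch = dataset_size / batch_size
= 1040 / 16
= 65

65


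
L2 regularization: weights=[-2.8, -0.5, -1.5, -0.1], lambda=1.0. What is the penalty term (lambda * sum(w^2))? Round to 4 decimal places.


Squaring each weight:
(-2.8)^2 = 7.84
(-0.5)^2 = 0.25
(-1.5)^2 = 2.25
(-0.1)^2 = 0.01
Sum of squares = 10.35
Penalty = 1.0 * 10.35 = 10.3500

10.3500


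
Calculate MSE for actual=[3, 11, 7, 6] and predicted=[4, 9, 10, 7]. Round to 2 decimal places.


Differences: [-1, 2, -3, -1]
Squared errors: [1, 4, 9, 1]
Sum of squared errors = 15
MSE = 15 / 4 = 3.75

3.75


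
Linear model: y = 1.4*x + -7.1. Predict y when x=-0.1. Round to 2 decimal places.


y = 1.4 * -0.1 + (-7.1)
= -0.14 + (-7.1)
= -7.24

-7.24


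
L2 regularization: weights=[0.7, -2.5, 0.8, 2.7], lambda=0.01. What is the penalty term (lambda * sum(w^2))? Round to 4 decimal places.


Squaring each weight:
0.7^2 = 0.49
(-2.5)^2 = 6.25
0.8^2 = 0.64
2.7^2 = 7.29
Sum of squares = 14.67
Penalty = 0.01 * 14.67 = 0.1467

0.1467


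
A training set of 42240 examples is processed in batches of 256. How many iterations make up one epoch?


Iterations per epoch = dataset_size / batch_size
= 42240 / 256
= 165

165


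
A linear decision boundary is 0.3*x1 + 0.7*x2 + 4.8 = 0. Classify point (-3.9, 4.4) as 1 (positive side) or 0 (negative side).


Compute 0.3 * -3.9 + 0.7 * 4.4 + 4.8
= -1.17 + 3.08 + 4.8
= 6.71
Since 6.71 >= 0, the point is on the positive side.

1


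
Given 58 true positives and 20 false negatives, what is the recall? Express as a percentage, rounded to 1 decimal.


Recall = TP / (TP + FN) * 100
= 58 / (58 + 20)
= 58 / 78
= 0.7436
= 74.4%

74.4


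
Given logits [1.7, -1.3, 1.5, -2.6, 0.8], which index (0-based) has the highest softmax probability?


Softmax is a monotonic transformation, so it preserves the argmax.
We need to find the index of the maximum logit.
Index 0: 1.7
Index 1: -1.3
Index 2: 1.5
Index 3: -2.6
Index 4: 0.8
Maximum logit = 1.7 at index 0

0


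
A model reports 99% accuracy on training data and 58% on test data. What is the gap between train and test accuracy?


Gap = train_accuracy - test_accuracy
= 99 - 58
= 41%
This large gap strongly indicates overfitting.

41


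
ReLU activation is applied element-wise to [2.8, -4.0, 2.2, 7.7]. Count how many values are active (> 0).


ReLU(x) = max(0, x) for each element:
ReLU(2.8) = 2.8
ReLU(-4.0) = 0
ReLU(2.2) = 2.2
ReLU(7.7) = 7.7
Active neurons (>0): 3

3


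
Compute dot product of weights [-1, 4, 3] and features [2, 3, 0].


Element-wise products:
-1 * 2 = -2
4 * 3 = 12
3 * 0 = 0
Sum = -2 + 12 + 0
= 10

10


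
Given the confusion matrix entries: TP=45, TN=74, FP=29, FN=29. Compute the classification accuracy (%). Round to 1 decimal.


Accuracy = (TP + TN) / (TP + TN + FP + FN) * 100
= (45 + 74) / (45 + 74 + 29 + 29)
= 119 / 177
= 0.6723
= 67.2%

67.2


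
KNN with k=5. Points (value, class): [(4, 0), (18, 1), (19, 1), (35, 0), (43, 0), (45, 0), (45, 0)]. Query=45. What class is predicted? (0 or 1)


Distances from query 45:
Point 45 (class 0): distance = 0
Point 45 (class 0): distance = 0
Point 43 (class 0): distance = 2
Point 35 (class 0): distance = 10
Point 19 (class 1): distance = 26
K=5 nearest neighbors: classes = [0, 0, 0, 0, 1]
Votes for class 1: 1 / 5
Majority vote => class 0

0


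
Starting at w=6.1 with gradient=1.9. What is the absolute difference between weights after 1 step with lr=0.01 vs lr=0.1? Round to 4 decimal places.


With lr=0.01: w_new = 6.1 - 0.01 * 1.9 = 6.081
With lr=0.1: w_new = 6.1 - 0.1 * 1.9 = 5.91
Absolute difference = |6.081 - 5.91|
= 0.1710

0.1710


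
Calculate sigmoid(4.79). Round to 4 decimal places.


sigmoid(z) = 1 / (1 + exp(-z))
exp(-(4.79)) = exp(-4.79) = 0.0083
1 + 0.0083 = 1.0083
1 / 1.0083 = 0.9918

0.9918


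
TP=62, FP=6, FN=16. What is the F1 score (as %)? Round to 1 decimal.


Precision = TP / (TP + FP) = 62 / 68 = 0.9118
Recall = TP / (TP + FN) = 62 / 78 = 0.7949
F1 = 2 * P * R / (P + R)
= 2 * 0.9118 * 0.7949 / (0.9118 + 0.7949)
= 1.4495 / 1.7066
= 0.8493
As percentage: 84.9%

84.9


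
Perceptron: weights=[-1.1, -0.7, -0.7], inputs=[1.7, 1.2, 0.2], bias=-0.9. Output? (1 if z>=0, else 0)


z = w . x + b
= -1.1*1.7 + -0.7*1.2 + -0.7*0.2 + -0.9
= -1.87 + -0.84 + -0.14 + -0.9
= -2.85 + -0.9
= -3.75
Since z = -3.75 < 0, output = 0

0


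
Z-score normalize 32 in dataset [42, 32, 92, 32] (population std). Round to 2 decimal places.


Mean = (42 + 32 + 92 + 32) / 4 = 49.5
Variance = sum((x_i - mean)^2) / n = 618.75
Std = sqrt(618.75) = 24.8747
Z = (x - mean) / std
= (32 - 49.5) / 24.8747
= -17.5 / 24.8747
= -0.70

-0.70


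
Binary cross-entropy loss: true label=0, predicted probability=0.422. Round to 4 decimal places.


For y=0: Loss = -log(1-p)
= -log(1 - 0.422)
= -log(0.578)
= -(-0.5482)
= 0.5482

0.5482


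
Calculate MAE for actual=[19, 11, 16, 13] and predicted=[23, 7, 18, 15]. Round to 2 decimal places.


Absolute errors: [4, 4, 2, 2]
Sum of absolute errors = 12
MAE = 12 / 4 = 3.00

3.00


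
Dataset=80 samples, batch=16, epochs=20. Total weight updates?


Iterations per epoch = 80 / 16 = 5
Total updates = iterations_per_epoch * epochs
= 5 * 20
= 100

100


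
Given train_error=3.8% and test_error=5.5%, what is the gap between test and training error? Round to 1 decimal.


Generalization gap = test_error - train_error
= 5.5 - 3.8
= 1.7%
A small gap suggests good generalization.

1.7


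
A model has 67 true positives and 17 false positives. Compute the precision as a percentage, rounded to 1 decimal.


Precision = TP / (TP + FP) * 100
= 67 / (67 + 17)
= 67 / 84
= 0.7976
= 79.8%

79.8


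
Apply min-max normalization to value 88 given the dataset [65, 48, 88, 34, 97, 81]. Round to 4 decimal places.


Min = 34, Max = 97
Range = 97 - 34 = 63
Scaled = (x - min) / (max - min)
= (88 - 34) / 63
= 54 / 63
= 0.8571

0.8571


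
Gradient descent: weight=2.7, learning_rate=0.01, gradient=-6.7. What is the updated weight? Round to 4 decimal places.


w_new = w_old - lr * gradient
= 2.7 - 0.01 * -6.7
= 2.7 - (-0.067)
= 2.7670

2.7670


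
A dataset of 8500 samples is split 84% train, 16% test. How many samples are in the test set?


Train samples = 8500 * 84% = 7140
Test samples = 8500 - 7140
= 1360

1360


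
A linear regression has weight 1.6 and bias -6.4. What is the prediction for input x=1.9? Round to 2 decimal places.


y = 1.6 * 1.9 + (-6.4)
= 3.04 + (-6.4)
= -3.36

-3.36


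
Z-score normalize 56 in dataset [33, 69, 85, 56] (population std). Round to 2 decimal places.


Mean = (33 + 69 + 85 + 56) / 4 = 60.75
Variance = sum((x_i - mean)^2) / n = 362.1875
Std = sqrt(362.1875) = 19.0312
Z = (x - mean) / std
= (56 - 60.75) / 19.0312
= -4.75 / 19.0312
= -0.25

-0.25


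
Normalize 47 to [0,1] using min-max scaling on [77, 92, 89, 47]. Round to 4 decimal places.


Min = 47, Max = 92
Range = 92 - 47 = 45
Scaled = (x - min) / (max - min)
= (47 - 47) / 45
= 0 / 45
= 0.0000

0.0000


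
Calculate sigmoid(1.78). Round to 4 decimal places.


sigmoid(z) = 1 / (1 + exp(-z))
exp(-(1.78)) = exp(-1.78) = 0.1686
1 + 0.1686 = 1.1686
1 / 1.1686 = 0.8557

0.8557


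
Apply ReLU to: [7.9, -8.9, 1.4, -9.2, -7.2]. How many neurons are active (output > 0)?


ReLU(x) = max(0, x) for each element:
ReLU(7.9) = 7.9
ReLU(-8.9) = 0
ReLU(1.4) = 1.4
ReLU(-9.2) = 0
ReLU(-7.2) = 0
Active neurons (>0): 2

2


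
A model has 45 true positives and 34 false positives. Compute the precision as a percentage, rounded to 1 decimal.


Precision = TP / (TP + FP) * 100
= 45 / (45 + 34)
= 45 / 79
= 0.5696
= 57.0%

57.0


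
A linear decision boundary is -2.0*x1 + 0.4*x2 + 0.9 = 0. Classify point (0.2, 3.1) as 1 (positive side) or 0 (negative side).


Compute -2.0 * 0.2 + 0.4 * 3.1 + 0.9
= -0.4 + 1.24 + 0.9
= 1.74
Since 1.74 >= 0, the point is on the positive side.

1


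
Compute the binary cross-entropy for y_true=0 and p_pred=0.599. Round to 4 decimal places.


For y=0: Loss = -log(1-p)
= -log(1 - 0.599)
= -log(0.401)
= -(-0.9138)
= 0.9138

0.9138


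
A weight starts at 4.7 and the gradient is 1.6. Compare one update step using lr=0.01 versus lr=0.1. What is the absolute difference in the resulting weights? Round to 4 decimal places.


With lr=0.01: w_new = 4.7 - 0.01 * 1.6 = 4.684
With lr=0.1: w_new = 4.7 - 0.1 * 1.6 = 4.54
Absolute difference = |4.684 - 4.54|
= 0.1440

0.1440


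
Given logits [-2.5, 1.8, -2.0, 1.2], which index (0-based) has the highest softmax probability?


Softmax is a monotonic transformation, so it preserves the argmax.
We need to find the index of the maximum logit.
Index 0: -2.5
Index 1: 1.8
Index 2: -2.0
Index 3: 1.2
Maximum logit = 1.8 at index 1

1


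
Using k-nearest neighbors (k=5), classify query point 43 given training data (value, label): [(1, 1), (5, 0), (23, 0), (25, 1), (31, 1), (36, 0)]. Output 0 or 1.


Distances from query 43:
Point 36 (class 0): distance = 7
Point 31 (class 1): distance = 12
Point 25 (class 1): distance = 18
Point 23 (class 0): distance = 20
Point 5 (class 0): distance = 38
K=5 nearest neighbors: classes = [0, 1, 1, 0, 0]
Votes for class 1: 2 / 5
Majority vote => class 0

0


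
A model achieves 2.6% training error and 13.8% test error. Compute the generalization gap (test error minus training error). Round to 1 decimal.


Generalization gap = test_error - train_error
= 13.8 - 2.6
= 11.2%
A large gap suggests overfitting.

11.2


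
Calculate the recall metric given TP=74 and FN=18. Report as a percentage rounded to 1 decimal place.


Recall = TP / (TP + FN) * 100
= 74 / (74 + 18)
= 74 / 92
= 0.8043
= 80.4%

80.4


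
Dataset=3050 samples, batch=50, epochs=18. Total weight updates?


Iterations per epoch = 3050 / 50 = 61
Total updates = iterations_per_epoch * epochs
= 61 * 18
= 1098

1098


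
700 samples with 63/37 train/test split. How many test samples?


Train samples = 700 * 63% = 441
Test samples = 700 - 441
= 259

259


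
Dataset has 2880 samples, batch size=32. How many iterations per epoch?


Iterations per epoch = dataset_size / batch_size
= 2880 / 32
= 90

90


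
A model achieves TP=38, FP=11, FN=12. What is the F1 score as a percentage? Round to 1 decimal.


Precision = TP / (TP + FP) = 38 / 49 = 0.7755
Recall = TP / (TP + FN) = 38 / 50 = 0.76
F1 = 2 * P * R / (P + R)
= 2 * 0.7755 * 0.76 / (0.7755 + 0.76)
= 1.1788 / 1.5355
= 0.7677
As percentage: 76.8%

76.8


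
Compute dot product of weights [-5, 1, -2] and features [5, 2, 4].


Element-wise products:
-5 * 5 = -25
1 * 2 = 2
-2 * 4 = -8
Sum = -25 + 2 + -8
= -31

-31


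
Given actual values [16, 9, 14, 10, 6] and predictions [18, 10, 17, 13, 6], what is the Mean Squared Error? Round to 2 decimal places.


Differences: [-2, -1, -3, -3, 0]
Squared errors: [4, 1, 9, 9, 0]
Sum of squared errors = 23
MSE = 23 / 5 = 4.60

4.60


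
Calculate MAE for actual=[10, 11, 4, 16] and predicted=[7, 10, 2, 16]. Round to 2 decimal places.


Absolute errors: [3, 1, 2, 0]
Sum of absolute errors = 6
MAE = 6 / 4 = 1.50

1.50


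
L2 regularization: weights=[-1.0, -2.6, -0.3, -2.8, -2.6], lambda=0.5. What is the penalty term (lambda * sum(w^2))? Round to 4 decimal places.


Squaring each weight:
(-1.0)^2 = 1.0
(-2.6)^2 = 6.76
(-0.3)^2 = 0.09
(-2.8)^2 = 7.84
(-2.6)^2 = 6.76
Sum of squares = 22.45
Penalty = 0.5 * 22.45 = 11.2250

11.2250


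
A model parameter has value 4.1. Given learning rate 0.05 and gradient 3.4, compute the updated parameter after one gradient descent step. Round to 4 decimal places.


w_new = w_old - lr * gradient
= 4.1 - 0.05 * 3.4
= 4.1 - (0.17)
= 3.9300

3.9300


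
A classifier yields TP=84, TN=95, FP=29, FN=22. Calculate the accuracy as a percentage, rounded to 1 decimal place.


Accuracy = (TP + TN) / (TP + TN + FP + FN) * 100
= (84 + 95) / (84 + 95 + 29 + 22)
= 179 / 230
= 0.7783
= 77.8%

77.8


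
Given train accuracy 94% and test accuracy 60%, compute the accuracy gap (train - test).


Gap = train_accuracy - test_accuracy
= 94 - 60
= 34%
This large gap strongly indicates overfitting.

34


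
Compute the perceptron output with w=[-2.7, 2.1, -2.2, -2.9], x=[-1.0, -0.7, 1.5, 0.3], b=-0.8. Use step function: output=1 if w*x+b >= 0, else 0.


z = w . x + b
= -2.7*-1.0 + 2.1*-0.7 + -2.2*1.5 + -2.9*0.3 + -0.8
= 2.7 + -1.47 + -3.3 + -0.87 + -0.8
= -2.94 + -0.8
= -3.74
Since z = -3.74 < 0, output = 0

0


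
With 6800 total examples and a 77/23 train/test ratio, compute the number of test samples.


Train samples = 6800 * 77% = 5236
Test samples = 6800 - 5236
= 1564

1564


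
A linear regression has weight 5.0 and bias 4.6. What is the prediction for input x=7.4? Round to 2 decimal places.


y = 5.0 * 7.4 + (4.6)
= 37.0 + (4.6)
= 41.60

41.60


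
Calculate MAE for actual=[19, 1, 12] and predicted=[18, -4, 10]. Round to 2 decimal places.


Absolute errors: [1, 5, 2]
Sum of absolute errors = 8
MAE = 8 / 3 = 2.67

2.67


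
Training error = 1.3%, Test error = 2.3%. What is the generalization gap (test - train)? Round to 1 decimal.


Generalization gap = test_error - train_error
= 2.3 - 1.3
= 1.0%
A small gap suggests good generalization.

1.0


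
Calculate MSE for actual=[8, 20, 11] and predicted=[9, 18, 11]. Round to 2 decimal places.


Differences: [-1, 2, 0]
Squared errors: [1, 4, 0]
Sum of squared errors = 5
MSE = 5 / 3 = 1.67

1.67


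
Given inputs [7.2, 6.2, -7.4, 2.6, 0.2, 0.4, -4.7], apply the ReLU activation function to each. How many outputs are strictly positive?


ReLU(x) = max(0, x) for each element:
ReLU(7.2) = 7.2
ReLU(6.2) = 6.2
ReLU(-7.4) = 0
ReLU(2.6) = 2.6
ReLU(0.2) = 0.2
ReLU(0.4) = 0.4
ReLU(-4.7) = 0
Active neurons (>0): 5

5


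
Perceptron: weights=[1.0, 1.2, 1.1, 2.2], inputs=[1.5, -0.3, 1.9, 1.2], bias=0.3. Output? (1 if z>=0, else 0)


z = w . x + b
= 1.0*1.5 + 1.2*-0.3 + 1.1*1.9 + 2.2*1.2 + 0.3
= 1.5 + -0.36 + 2.09 + 2.64 + 0.3
= 5.87 + 0.3
= 6.17
Since z = 6.17 >= 0, output = 1

1


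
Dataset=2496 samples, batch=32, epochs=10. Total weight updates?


Iterations per epoch = 2496 / 32 = 78
Total updates = iterations_per_epoch * epochs
= 78 * 10
= 780

780


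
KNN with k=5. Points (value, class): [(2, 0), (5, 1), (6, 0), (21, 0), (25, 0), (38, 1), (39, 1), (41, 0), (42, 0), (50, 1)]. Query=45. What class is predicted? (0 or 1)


Distances from query 45:
Point 42 (class 0): distance = 3
Point 41 (class 0): distance = 4
Point 50 (class 1): distance = 5
Point 39 (class 1): distance = 6
Point 38 (class 1): distance = 7
K=5 nearest neighbors: classes = [0, 0, 1, 1, 1]
Votes for class 1: 3 / 5
Majority vote => class 1

1


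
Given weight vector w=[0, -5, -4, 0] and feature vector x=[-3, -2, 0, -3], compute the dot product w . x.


Element-wise products:
0 * -3 = 0
-5 * -2 = 10
-4 * 0 = 0
0 * -3 = 0
Sum = 0 + 10 + 0 + 0
= 10

10


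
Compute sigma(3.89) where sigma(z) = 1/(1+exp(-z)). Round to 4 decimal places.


sigmoid(z) = 1 / (1 + exp(-z))
exp(-(3.89)) = exp(-3.89) = 0.0204
1 + 0.0204 = 1.0204
1 / 1.0204 = 0.9800

0.9800


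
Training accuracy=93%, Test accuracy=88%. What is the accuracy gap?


Gap = train_accuracy - test_accuracy
= 93 - 88
= 5%
This moderate gap may indicate mild overfitting.

5


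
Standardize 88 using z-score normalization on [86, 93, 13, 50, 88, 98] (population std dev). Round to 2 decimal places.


Mean = (86 + 93 + 13 + 50 + 88 + 98) / 6 = 71.3333
Variance = sum((x_i - mean)^2) / n = 921.8889
Std = sqrt(921.8889) = 30.3626
Z = (x - mean) / std
= (88 - 71.3333) / 30.3626
= 16.6667 / 30.3626
= 0.55

0.55


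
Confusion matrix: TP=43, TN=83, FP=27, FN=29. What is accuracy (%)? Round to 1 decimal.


Accuracy = (TP + TN) / (TP + TN + FP + FN) * 100
= (43 + 83) / (43 + 83 + 27 + 29)
= 126 / 182
= 0.6923
= 69.2%

69.2


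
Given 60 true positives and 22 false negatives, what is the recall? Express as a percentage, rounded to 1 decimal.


Recall = TP / (TP + FN) * 100
= 60 / (60 + 22)
= 60 / 82
= 0.7317
= 73.2%

73.2


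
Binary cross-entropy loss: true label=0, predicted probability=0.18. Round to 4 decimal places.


For y=0: Loss = -log(1-p)
= -log(1 - 0.18)
= -log(0.82)
= -(-0.1985)
= 0.1985

0.1985


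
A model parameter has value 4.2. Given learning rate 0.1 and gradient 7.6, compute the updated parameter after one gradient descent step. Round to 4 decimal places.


w_new = w_old - lr * gradient
= 4.2 - 0.1 * 7.6
= 4.2 - (0.76)
= 3.4400

3.4400


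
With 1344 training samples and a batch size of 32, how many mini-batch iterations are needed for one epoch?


Iterations per epoch = dataset_size / batch_size
= 1344 / 32
= 42

42


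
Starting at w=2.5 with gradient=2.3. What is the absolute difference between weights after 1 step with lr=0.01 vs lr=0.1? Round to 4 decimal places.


With lr=0.01: w_new = 2.5 - 0.01 * 2.3 = 2.477
With lr=0.1: w_new = 2.5 - 0.1 * 2.3 = 2.27
Absolute difference = |2.477 - 2.27|
= 0.2070

0.2070
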